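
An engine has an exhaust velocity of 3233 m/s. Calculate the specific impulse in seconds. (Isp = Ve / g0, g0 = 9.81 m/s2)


Isp = Ve / g0 = 3233 / 9.81 = 329.6 s

329.6 s


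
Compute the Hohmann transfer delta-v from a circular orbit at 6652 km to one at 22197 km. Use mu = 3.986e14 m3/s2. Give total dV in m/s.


V1 = sqrt(mu/r1) = 7740.92 m/s
dV1 = V1*(sqrt(2*r2/(r1+r2)) - 1) = 1861.69 m/s
V2 = sqrt(mu/r2) = 4237.62 m/s
dV2 = V2*(1 - sqrt(2*r1/(r1+r2))) = 1359.9 m/s
Total dV = 3222 m/s

3222 m/s


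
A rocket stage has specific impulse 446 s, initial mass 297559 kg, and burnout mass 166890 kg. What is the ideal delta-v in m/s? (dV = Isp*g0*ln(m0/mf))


Ve = 446 * 9.81 = 4375.26 m/s
dV = 4375.26 * ln(297559/166890) = 2530 m/s

2530 m/s


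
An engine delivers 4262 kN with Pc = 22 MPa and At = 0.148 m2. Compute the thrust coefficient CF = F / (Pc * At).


CF = 4262000 / (22e6 * 0.148) = 1.31

1.31


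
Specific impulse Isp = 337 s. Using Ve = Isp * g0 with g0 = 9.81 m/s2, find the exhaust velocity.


Ve = Isp * g0 = 337 * 9.81 = 3306.0 m/s

3306.0 m/s


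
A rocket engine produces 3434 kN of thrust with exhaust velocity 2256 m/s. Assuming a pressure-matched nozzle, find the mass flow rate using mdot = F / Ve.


mdot = F / Ve = 3434000 / 2256 = 1522.2 kg/s

1522.2 kg/s


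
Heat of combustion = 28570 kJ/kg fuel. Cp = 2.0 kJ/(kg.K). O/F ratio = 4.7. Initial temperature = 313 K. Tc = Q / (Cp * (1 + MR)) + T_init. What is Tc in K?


Tc = 28570 / (2.0 * (1 + 4.7)) + 313 = 2819 K

2819 K


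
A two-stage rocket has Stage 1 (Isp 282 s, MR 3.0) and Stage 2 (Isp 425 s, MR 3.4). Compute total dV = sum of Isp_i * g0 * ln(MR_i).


dV1 = 282 * 9.81 * ln(3.0) = 3039.2 m/s
dV2 = 425 * 9.81 * ln(3.4) = 5102.2 m/s
Total dV = 3039.2 + 5102.2 = 8141.4 m/s ~ 8141 m/s

8141 m/s


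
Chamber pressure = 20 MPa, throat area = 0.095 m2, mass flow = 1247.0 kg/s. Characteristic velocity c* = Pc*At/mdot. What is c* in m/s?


c* = 20e6 * 0.095 / 1247.0 = 1524 m/s

1524 m/s


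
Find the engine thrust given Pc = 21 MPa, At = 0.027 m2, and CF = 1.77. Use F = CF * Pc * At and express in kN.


F = 1.77 * 21e6 * 0.027 = 1.0036e+06 N = 1003.6 kN

1003.6 kN


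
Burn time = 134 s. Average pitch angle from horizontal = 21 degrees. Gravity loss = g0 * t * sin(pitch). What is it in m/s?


GL = 9.81 * 134 * sin(21 deg) = 471 m/s

471 m/s


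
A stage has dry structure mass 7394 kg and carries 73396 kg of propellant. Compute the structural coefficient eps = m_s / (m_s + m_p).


eps = 7394 / (7394 + 73396) = 0.0915

0.0915


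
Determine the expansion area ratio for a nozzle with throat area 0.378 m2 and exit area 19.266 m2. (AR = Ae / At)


AR = 19.266 / 0.378 = 51.0

51.0


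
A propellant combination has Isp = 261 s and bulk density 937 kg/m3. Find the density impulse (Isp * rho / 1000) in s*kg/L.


rho*Isp = 261 * 937 / 1000 = 245 s*kg/L

245 s*kg/L


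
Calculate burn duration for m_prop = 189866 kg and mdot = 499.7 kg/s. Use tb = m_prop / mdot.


tb = 189866 / 499.7 = 380.0 s

380.0 s


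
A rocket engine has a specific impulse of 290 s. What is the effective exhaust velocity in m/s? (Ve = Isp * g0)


Ve = Isp * g0 = 290 * 9.81 = 2844.9 m/s

2844.9 m/s


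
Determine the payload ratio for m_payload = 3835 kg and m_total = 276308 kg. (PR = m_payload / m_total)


PR = 3835 / 276308 = 0.0139

0.0139


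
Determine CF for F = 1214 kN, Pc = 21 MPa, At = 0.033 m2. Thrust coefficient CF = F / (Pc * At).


CF = 1214000 / (21e6 * 0.033) = 1.75

1.75


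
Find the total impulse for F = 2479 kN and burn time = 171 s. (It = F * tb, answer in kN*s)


It = 2479 * 171 = 423909 kN*s

423909 kN*s


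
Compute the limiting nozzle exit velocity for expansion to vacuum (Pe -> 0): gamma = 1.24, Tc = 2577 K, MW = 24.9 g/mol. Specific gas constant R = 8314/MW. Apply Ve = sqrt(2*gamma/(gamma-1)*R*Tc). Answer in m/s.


R = 8314 / 24.9 = 333.9 J/(kg.K)
Ve = sqrt(2 * 1.24 / (1.24 - 1) * 333.9 * 2577) = 2982 m/s

2982 m/s


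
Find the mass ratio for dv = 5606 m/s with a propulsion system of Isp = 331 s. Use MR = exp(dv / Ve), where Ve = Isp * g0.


Ve = 331 * 9.81 = 3247.11 m/s
MR = exp(5606 / 3247.11) = 5.621

5.621


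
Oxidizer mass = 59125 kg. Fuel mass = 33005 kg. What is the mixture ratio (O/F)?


MR = 59125 / 33005 = 1.79

1.79


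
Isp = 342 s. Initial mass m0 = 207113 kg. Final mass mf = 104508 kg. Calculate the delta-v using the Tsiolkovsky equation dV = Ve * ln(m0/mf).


Ve = 342 * 9.81 = 3355.02 m/s
dV = 3355.02 * ln(207113/104508) = 2295 m/s

2295 m/s


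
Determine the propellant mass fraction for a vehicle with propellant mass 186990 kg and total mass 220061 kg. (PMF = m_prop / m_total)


PMF = 186990 / 220061 = 0.85

0.85


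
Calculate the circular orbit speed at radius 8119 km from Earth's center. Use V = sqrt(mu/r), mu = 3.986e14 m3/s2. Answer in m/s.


V = sqrt(3.986e14 / 8119000) = 7007 m/s

7007 m/s


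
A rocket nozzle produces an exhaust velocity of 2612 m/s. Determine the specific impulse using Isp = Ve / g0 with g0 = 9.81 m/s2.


Isp = Ve / g0 = 2612 / 9.81 = 266.3 s

266.3 s


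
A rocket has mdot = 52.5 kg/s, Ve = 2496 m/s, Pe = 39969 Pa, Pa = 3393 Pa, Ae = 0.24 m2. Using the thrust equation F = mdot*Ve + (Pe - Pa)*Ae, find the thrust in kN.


F = 52.5 * 2496 + (39969 - 3393) * 0.24 = 139818.0 N = 139.8 kN

139.8 kN


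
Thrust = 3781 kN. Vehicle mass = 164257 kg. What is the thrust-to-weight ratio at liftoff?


TWR = 3781000 / (164257 * 9.81) = 2.35

2.35


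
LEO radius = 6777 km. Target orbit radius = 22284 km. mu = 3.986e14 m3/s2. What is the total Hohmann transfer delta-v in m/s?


V1 = sqrt(mu/r1) = 7669.2 m/s
dV1 = V1*(sqrt(2*r2/(r1+r2)) - 1) = 1828.23 m/s
V2 = sqrt(mu/r2) = 4229.33 m/s
dV2 = V2*(1 - sqrt(2*r1/(r1+r2))) = 1340.98 m/s
Total dV = 3169 m/s

3169 m/s


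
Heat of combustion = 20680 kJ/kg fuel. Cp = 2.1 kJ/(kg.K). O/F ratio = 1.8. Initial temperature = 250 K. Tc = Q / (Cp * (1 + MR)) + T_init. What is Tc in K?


Tc = 20680 / (2.1 * (1 + 1.8)) + 250 = 3767 K

3767 K


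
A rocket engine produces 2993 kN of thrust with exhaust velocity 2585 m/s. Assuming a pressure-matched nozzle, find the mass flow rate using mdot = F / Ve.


mdot = F / Ve = 2993000 / 2585 = 1157.8 kg/s

1157.8 kg/s


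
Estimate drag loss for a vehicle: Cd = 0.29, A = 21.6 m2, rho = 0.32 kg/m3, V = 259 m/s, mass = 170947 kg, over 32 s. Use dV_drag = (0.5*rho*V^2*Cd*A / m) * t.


D = 0.5 * 0.32 * 259^2 * 0.29 * 21.6 = 67231.26 N
a = 67231.26 / 170947 = 0.3933 m/s2
dV = 0.3933 * 32 = 12.6 m/s

12.6 m/s


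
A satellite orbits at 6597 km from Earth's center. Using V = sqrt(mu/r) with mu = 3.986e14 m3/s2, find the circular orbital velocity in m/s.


V = sqrt(3.986e14 / 6597000) = 7773 m/s

7773 m/s


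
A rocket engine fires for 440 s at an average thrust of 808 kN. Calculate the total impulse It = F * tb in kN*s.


It = 808 * 440 = 355520 kN*s

355520 kN*s


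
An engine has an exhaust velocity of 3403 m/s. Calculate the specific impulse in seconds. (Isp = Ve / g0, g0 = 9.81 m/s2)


Isp = Ve / g0 = 3403 / 9.81 = 346.9 s

346.9 s


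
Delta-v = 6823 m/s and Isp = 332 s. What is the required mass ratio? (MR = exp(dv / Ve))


Ve = 332 * 9.81 = 3256.92 m/s
MR = exp(6823 / 3256.92) = 8.125

8.125


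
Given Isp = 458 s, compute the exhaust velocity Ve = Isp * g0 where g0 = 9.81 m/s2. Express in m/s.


Ve = Isp * g0 = 458 * 9.81 = 4493.0 m/s

4493.0 m/s


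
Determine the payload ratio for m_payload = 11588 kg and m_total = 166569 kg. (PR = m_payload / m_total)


PR = 11588 / 166569 = 0.0696

0.0696


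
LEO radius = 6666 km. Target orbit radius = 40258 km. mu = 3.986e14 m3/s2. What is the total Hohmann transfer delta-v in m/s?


V1 = sqrt(mu/r1) = 7732.79 m/s
dV1 = V1*(sqrt(2*r2/(r1+r2)) - 1) = 2396.52 m/s
V2 = sqrt(mu/r2) = 3146.61 m/s
dV2 = V2*(1 - sqrt(2*r1/(r1+r2))) = 1469.38 m/s
Total dV = 3866 m/s

3866 m/s


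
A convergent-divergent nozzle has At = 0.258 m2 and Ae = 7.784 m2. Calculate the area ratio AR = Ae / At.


AR = 7.784 / 0.258 = 30.2

30.2


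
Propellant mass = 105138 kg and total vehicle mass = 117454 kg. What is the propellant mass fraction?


PMF = 105138 / 117454 = 0.895

0.895


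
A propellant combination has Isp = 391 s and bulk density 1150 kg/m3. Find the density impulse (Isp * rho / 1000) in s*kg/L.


rho*Isp = 391 * 1150 / 1000 = 450 s*kg/L

450 s*kg/L


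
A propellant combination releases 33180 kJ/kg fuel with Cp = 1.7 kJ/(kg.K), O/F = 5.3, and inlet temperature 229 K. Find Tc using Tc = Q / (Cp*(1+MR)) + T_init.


Tc = 33180 / (1.7 * (1 + 5.3)) + 229 = 3327 K

3327 K


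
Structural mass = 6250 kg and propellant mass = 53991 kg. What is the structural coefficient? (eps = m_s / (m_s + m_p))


eps = 6250 / (6250 + 53991) = 0.1037

0.1037


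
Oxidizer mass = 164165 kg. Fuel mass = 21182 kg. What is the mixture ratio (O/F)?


MR = 164165 / 21182 = 7.75

7.75


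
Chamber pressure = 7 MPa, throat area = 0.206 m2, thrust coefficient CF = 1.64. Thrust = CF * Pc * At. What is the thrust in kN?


F = 1.64 * 7e6 * 0.206 = 2.3649e+06 N = 2364.9 kN

2364.9 kN


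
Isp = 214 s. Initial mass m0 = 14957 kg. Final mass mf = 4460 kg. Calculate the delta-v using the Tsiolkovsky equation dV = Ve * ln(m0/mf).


Ve = 214 * 9.81 = 2099.34 m/s
dV = 2099.34 * ln(14957/4460) = 2540 m/s

2540 m/s


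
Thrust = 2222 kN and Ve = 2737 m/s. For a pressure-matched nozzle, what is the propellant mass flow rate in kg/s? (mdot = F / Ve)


mdot = F / Ve = 2222000 / 2737 = 811.8 kg/s

811.8 kg/s


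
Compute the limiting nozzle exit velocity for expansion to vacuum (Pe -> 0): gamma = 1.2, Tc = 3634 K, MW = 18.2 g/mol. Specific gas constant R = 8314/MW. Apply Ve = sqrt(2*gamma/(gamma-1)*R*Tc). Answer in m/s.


R = 8314 / 18.2 = 456.81 J/(kg.K)
Ve = sqrt(2 * 1.2 / (1.2 - 1) * 456.81 * 3634) = 4463 m/s

4463 m/s


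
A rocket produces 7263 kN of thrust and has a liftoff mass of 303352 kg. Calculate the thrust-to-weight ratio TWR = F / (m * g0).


TWR = 7263000 / (303352 * 9.81) = 2.44

2.44


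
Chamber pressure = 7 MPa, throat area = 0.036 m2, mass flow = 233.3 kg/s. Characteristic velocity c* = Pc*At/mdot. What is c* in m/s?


c* = 7e6 * 0.036 / 233.3 = 1080 m/s

1080 m/s


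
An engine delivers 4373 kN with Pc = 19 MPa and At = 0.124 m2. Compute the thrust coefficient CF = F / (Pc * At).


CF = 4373000 / (19e6 * 0.124) = 1.86

1.86


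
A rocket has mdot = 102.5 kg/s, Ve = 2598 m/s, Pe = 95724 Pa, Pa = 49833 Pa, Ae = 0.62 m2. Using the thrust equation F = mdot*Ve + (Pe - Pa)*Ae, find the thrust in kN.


F = 102.5 * 2598 + (95724 - 49833) * 0.62 = 294747.0 N = 294.7 kN

294.7 kN


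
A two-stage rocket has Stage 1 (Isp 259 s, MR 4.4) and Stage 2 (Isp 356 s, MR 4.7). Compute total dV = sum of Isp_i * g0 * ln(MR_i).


dV1 = 259 * 9.81 * ln(4.4) = 3764.4 m/s
dV2 = 356 * 9.81 * ln(4.7) = 5404.6 m/s
Total dV = 3764.4 + 5404.6 = 9169.0 m/s ~ 9169 m/s

9169 m/s


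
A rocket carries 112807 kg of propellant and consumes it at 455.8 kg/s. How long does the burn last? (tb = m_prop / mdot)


tb = 112807 / 455.8 = 247.5 s

247.5 s


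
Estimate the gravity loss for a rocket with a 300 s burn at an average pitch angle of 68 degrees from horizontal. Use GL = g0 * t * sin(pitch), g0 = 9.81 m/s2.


GL = 9.81 * 300 * sin(68 deg) = 2729 m/s

2729 m/s


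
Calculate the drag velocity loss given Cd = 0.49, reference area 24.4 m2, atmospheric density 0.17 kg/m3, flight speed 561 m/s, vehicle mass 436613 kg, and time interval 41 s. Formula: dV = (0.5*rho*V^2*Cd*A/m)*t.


D = 0.5 * 0.17 * 561^2 * 0.49 * 24.4 = 319838.36 N
a = 319838.36 / 436613 = 0.7325 m/s2
dV = 0.7325 * 41 = 30.0 m/s

30.0 m/s


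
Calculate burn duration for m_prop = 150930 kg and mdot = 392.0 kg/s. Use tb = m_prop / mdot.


tb = 150930 / 392.0 = 385.0 s

385.0 s


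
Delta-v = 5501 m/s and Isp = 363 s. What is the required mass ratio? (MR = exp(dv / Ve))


Ve = 363 * 9.81 = 3561.03 m/s
MR = exp(5501 / 3561.03) = 4.687

4.687


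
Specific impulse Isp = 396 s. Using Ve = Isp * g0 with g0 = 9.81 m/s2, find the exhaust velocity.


Ve = Isp * g0 = 396 * 9.81 = 3884.8 m/s

3884.8 m/s


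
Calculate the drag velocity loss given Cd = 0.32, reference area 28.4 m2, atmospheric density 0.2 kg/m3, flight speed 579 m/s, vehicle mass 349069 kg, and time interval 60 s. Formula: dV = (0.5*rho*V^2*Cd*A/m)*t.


D = 0.5 * 0.2 * 579^2 * 0.32 * 28.4 = 304667.02 N
a = 304667.02 / 349069 = 0.8728 m/s2
dV = 0.8728 * 60 = 52.4 m/s

52.4 m/s


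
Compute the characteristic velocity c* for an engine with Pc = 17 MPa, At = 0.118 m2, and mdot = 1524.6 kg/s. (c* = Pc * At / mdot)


c* = 17e6 * 0.118 / 1524.6 = 1316 m/s

1316 m/s


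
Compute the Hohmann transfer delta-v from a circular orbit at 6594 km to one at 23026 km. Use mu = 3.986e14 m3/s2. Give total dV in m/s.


V1 = sqrt(mu/r1) = 7774.89 m/s
dV1 = V1*(sqrt(2*r2/(r1+r2)) - 1) = 1919.62 m/s
V2 = sqrt(mu/r2) = 4160.63 m/s
dV2 = V2*(1 - sqrt(2*r1/(r1+r2))) = 1384.4 m/s
Total dV = 3304 m/s

3304 m/s


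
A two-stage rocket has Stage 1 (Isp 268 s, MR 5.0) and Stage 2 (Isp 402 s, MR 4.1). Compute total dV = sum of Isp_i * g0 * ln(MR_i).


dV1 = 268 * 9.81 * ln(5.0) = 4231.3 m/s
dV2 = 402 * 9.81 * ln(4.1) = 5564.4 m/s
Total dV = 4231.3 + 5564.4 = 9795.7 m/s ~ 9796 m/s

9796 m/s


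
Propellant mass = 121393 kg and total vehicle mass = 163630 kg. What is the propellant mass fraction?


PMF = 121393 / 163630 = 0.742

0.742


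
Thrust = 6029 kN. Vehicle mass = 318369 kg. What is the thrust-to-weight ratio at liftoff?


TWR = 6029000 / (318369 * 9.81) = 1.93

1.93


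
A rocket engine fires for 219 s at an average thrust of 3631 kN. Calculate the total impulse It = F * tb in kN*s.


It = 3631 * 219 = 795189 kN*s

795189 kN*s


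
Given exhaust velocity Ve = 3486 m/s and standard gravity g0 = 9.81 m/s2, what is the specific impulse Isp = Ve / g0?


Isp = Ve / g0 = 3486 / 9.81 = 355.4 s

355.4 s


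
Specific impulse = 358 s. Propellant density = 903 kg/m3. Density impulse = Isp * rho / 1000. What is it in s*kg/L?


rho*Isp = 358 * 903 / 1000 = 323 s*kg/L

323 s*kg/L


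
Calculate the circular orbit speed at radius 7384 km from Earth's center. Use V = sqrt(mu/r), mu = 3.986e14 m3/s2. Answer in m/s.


V = sqrt(3.986e14 / 7384000) = 7347 m/s

7347 m/s


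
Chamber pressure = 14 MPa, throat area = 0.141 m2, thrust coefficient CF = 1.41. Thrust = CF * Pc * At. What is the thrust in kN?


F = 1.41 * 14e6 * 0.141 = 2.7833e+06 N = 2783.3 kN

2783.3 kN


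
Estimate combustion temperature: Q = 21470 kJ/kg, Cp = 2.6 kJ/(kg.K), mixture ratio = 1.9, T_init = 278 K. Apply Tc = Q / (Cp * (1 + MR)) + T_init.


Tc = 21470 / (2.6 * (1 + 1.9)) + 278 = 3125 K

3125 K


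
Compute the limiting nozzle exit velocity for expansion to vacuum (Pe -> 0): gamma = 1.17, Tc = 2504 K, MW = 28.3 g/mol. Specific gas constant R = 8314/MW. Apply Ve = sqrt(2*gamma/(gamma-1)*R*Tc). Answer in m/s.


R = 8314 / 28.3 = 293.78 J/(kg.K)
Ve = sqrt(2 * 1.17 / (1.17 - 1) * 293.78 * 2504) = 3182 m/s

3182 m/s


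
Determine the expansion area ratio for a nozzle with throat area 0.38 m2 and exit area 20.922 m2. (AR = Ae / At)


AR = 20.922 / 0.38 = 55.1

55.1


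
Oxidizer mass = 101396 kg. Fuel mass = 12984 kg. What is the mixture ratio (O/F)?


MR = 101396 / 12984 = 7.81

7.81


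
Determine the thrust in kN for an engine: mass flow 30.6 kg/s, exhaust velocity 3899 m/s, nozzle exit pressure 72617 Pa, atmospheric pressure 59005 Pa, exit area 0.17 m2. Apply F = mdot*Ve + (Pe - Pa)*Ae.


F = 30.6 * 3899 + (72617 - 59005) * 0.17 = 121623.0 N = 121.6 kN

121.6 kN


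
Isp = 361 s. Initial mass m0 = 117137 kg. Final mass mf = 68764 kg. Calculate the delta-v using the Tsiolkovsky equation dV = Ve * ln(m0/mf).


Ve = 361 * 9.81 = 3541.41 m/s
dV = 3541.41 * ln(117137/68764) = 1886 m/s

1886 m/s


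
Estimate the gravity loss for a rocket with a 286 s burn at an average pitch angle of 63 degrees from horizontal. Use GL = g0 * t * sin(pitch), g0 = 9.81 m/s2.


GL = 9.81 * 286 * sin(63 deg) = 2500 m/s

2500 m/s


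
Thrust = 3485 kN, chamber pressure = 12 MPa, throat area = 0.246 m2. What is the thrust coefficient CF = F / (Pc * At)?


CF = 3485000 / (12e6 * 0.246) = 1.18

1.18


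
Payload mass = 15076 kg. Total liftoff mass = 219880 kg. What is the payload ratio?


PR = 15076 / 219880 = 0.0686

0.0686


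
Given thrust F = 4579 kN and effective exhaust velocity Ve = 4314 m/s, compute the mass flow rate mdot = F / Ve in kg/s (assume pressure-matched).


mdot = F / Ve = 4579000 / 4314 = 1061.4 kg/s

1061.4 kg/s


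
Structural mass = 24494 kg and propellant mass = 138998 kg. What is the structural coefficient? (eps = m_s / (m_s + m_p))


eps = 24494 / (24494 + 138998) = 0.1498

0.1498


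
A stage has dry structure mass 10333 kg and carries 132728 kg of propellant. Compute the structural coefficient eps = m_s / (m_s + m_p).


eps = 10333 / (10333 + 132728) = 0.0722

0.0722


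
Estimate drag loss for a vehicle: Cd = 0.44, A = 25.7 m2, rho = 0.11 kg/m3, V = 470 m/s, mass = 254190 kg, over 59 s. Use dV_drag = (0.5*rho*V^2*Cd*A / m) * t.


D = 0.5 * 0.11 * 470^2 * 0.44 * 25.7 = 137386.55 N
a = 137386.55 / 254190 = 0.5405 m/s2
dV = 0.5405 * 59 = 31.9 m/s

31.9 m/s


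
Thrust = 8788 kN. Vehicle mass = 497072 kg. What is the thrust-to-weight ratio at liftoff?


TWR = 8788000 / (497072 * 9.81) = 1.8

1.8


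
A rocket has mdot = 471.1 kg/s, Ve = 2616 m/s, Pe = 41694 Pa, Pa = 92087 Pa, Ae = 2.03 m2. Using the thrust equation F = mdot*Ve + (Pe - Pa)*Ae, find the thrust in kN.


F = 471.1 * 2616 + (41694 - 92087) * 2.03 = 1.1301e+06 N = 1130.1 kN

1130.1 kN


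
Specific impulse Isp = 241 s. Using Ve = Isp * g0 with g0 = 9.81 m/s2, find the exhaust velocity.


Ve = Isp * g0 = 241 * 9.81 = 2364.2 m/s

2364.2 m/s


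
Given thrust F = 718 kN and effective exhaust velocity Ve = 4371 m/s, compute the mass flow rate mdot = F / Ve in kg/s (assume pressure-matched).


mdot = F / Ve = 718000 / 4371 = 164.3 kg/s

164.3 kg/s


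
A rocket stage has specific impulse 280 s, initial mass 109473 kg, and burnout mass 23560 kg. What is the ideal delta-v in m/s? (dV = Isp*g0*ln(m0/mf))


Ve = 280 * 9.81 = 2746.8 m/s
dV = 2746.8 * ln(109473/23560) = 4219 m/s

4219 m/s


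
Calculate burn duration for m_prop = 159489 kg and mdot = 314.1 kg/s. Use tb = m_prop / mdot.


tb = 159489 / 314.1 = 507.8 s

507.8 s


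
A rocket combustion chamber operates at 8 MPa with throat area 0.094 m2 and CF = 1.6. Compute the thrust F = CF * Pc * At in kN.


F = 1.6 * 8e6 * 0.094 = 1.2032e+06 N = 1203.2 kN

1203.2 kN


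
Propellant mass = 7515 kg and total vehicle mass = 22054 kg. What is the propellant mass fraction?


PMF = 7515 / 22054 = 0.341

0.341


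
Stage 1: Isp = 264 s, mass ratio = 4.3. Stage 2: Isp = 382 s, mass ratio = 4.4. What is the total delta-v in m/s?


dV1 = 264 * 9.81 * ln(4.3) = 3777.6 m/s
dV2 = 382 * 9.81 * ln(4.4) = 5552.2 m/s
Total dV = 3777.6 + 5552.2 = 9329.8 m/s ~ 9330 m/s

9330 m/s


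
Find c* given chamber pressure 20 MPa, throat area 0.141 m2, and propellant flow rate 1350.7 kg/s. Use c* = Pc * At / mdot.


c* = 20e6 * 0.141 / 1350.7 = 2088 m/s

2088 m/s


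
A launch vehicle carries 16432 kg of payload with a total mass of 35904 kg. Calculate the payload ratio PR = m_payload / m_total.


PR = 16432 / 35904 = 0.4577

0.4577


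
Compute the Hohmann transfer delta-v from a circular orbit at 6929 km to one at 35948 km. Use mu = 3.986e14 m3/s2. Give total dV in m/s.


V1 = sqrt(mu/r1) = 7584.61 m/s
dV1 = V1*(sqrt(2*r2/(r1+r2)) - 1) = 2236.79 m/s
V2 = sqrt(mu/r2) = 3329.9 m/s
dV2 = V2*(1 - sqrt(2*r1/(r1+r2))) = 1436.82 m/s
Total dV = 3674 m/s

3674 m/s


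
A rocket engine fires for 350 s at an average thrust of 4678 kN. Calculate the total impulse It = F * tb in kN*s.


It = 4678 * 350 = 1637300 kN*s

1637300 kN*s


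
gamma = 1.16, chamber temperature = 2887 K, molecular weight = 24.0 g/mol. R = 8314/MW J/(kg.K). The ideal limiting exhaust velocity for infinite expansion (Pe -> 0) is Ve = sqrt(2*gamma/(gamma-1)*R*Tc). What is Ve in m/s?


R = 8314 / 24.0 = 346.42 J/(kg.K)
Ve = sqrt(2 * 1.16 / (1.16 - 1) * 346.42 * 2887) = 3808 m/s

3808 m/s


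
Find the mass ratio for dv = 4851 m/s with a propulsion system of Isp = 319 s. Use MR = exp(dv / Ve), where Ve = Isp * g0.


Ve = 319 * 9.81 = 3129.39 m/s
MR = exp(4851 / 3129.39) = 4.712

4.712


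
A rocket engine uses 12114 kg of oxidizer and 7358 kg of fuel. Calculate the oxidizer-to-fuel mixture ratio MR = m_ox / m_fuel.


MR = 12114 / 7358 = 1.65

1.65


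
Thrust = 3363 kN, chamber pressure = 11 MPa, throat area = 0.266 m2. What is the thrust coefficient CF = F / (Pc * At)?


CF = 3363000 / (11e6 * 0.266) = 1.15

1.15


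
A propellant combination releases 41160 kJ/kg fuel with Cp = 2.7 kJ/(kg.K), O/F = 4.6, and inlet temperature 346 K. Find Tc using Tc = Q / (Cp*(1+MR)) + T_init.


Tc = 41160 / (2.7 * (1 + 4.6)) + 346 = 3068 K

3068 K


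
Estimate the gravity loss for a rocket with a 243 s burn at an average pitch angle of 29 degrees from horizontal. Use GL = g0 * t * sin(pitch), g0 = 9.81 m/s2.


GL = 9.81 * 243 * sin(29 deg) = 1156 m/s

1156 m/s


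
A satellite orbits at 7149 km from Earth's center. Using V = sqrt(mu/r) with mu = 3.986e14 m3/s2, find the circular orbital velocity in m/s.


V = sqrt(3.986e14 / 7149000) = 7467 m/s

7467 m/s


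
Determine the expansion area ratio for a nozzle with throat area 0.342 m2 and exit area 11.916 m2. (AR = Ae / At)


AR = 11.916 / 0.342 = 34.8

34.8


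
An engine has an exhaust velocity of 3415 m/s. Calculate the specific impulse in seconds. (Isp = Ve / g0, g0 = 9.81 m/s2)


Isp = Ve / g0 = 3415 / 9.81 = 348.1 s

348.1 s


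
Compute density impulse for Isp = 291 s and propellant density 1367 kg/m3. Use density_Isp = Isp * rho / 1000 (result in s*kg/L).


rho*Isp = 291 * 1367 / 1000 = 398 s*kg/L

398 s*kg/L


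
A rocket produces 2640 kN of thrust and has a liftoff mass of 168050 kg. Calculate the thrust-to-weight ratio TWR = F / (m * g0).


TWR = 2640000 / (168050 * 9.81) = 1.6

1.6


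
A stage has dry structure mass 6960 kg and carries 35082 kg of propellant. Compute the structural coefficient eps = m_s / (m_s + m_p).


eps = 6960 / (6960 + 35082) = 0.1655

0.1655


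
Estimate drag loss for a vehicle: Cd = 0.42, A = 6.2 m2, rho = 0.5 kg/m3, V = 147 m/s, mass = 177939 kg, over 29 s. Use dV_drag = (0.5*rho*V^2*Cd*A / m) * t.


D = 0.5 * 0.5 * 147^2 * 0.42 * 6.2 = 14067.46 N
a = 14067.46 / 177939 = 0.0791 m/s2
dV = 0.0791 * 29 = 2.3 m/s

2.3 m/s


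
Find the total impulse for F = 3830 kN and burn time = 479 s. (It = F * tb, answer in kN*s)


It = 3830 * 479 = 1834570 kN*s

1834570 kN*s


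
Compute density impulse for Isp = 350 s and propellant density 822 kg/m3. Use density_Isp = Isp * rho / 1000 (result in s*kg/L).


rho*Isp = 350 * 822 / 1000 = 288 s*kg/L

288 s*kg/L


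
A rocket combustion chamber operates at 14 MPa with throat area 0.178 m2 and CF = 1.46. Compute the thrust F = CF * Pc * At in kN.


F = 1.46 * 14e6 * 0.178 = 3.6383e+06 N = 3638.3 kN

3638.3 kN


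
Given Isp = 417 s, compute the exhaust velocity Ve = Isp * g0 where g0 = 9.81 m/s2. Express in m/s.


Ve = Isp * g0 = 417 * 9.81 = 4090.8 m/s

4090.8 m/s


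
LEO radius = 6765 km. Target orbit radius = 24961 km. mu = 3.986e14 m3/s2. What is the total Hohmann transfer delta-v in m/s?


V1 = sqrt(mu/r1) = 7676.0 m/s
dV1 = V1*(sqrt(2*r2/(r1+r2)) - 1) = 1952.82 m/s
V2 = sqrt(mu/r2) = 3996.11 m/s
dV2 = V2*(1 - sqrt(2*r1/(r1+r2))) = 1386.48 m/s
Total dV = 3339 m/s

3339 m/s


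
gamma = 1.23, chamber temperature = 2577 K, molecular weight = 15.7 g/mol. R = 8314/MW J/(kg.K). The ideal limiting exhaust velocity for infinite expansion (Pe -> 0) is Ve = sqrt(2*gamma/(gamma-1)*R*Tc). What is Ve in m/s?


R = 8314 / 15.7 = 529.55 J/(kg.K)
Ve = sqrt(2 * 1.23 / (1.23 - 1) * 529.55 * 2577) = 3820 m/s

3820 m/s


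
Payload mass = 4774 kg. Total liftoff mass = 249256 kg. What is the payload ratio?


PR = 4774 / 249256 = 0.0192

0.0192


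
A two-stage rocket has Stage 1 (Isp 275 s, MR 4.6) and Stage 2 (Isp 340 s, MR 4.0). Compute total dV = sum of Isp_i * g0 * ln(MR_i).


dV1 = 275 * 9.81 * ln(4.6) = 4116.9 m/s
dV2 = 340 * 9.81 * ln(4.0) = 4623.8 m/s
Total dV = 4116.9 + 4623.8 = 8740.7 m/s ~ 8741 m/s

8741 m/s


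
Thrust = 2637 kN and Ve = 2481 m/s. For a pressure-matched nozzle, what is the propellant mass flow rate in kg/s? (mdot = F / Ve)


mdot = F / Ve = 2637000 / 2481 = 1062.9 kg/s

1062.9 kg/s


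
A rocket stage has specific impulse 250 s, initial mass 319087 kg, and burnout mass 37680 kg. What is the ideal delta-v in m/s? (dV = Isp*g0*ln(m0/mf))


Ve = 250 * 9.81 = 2452.5 m/s
dV = 2452.5 * ln(319087/37680) = 5239 m/s

5239 m/s


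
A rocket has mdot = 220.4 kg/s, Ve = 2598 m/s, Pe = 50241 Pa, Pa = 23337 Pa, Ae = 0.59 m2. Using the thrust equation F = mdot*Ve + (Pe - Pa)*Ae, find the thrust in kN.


F = 220.4 * 2598 + (50241 - 23337) * 0.59 = 588473.0 N = 588.5 kN

588.5 kN


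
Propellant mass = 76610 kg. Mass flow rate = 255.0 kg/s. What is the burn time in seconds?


tb = 76610 / 255.0 = 300.4 s

300.4 s


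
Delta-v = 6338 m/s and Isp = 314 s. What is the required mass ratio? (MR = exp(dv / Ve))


Ve = 314 * 9.81 = 3080.34 m/s
MR = exp(6338 / 3080.34) = 7.827

7.827


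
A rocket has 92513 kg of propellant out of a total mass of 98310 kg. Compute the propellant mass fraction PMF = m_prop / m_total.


PMF = 92513 / 98310 = 0.941

0.941


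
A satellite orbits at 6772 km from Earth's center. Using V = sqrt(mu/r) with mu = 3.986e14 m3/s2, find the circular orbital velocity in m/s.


V = sqrt(3.986e14 / 6772000) = 7672 m/s

7672 m/s


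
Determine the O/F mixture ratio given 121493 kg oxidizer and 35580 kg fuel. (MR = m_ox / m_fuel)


MR = 121493 / 35580 = 3.41

3.41


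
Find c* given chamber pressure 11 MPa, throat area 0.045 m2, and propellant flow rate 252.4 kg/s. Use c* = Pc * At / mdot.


c* = 11e6 * 0.045 / 252.4 = 1961 m/s

1961 m/s


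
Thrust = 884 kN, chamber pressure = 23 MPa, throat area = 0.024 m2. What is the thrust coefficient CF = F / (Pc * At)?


CF = 884000 / (23e6 * 0.024) = 1.6

1.6


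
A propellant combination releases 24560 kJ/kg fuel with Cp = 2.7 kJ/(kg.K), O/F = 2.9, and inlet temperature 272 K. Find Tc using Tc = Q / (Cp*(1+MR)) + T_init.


Tc = 24560 / (2.7 * (1 + 2.9)) + 272 = 2604 K

2604 K


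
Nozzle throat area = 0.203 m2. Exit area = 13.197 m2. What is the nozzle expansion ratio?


AR = 13.197 / 0.203 = 65.0

65.0


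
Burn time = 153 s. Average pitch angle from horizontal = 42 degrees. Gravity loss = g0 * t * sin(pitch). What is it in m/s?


GL = 9.81 * 153 * sin(42 deg) = 1004 m/s

1004 m/s


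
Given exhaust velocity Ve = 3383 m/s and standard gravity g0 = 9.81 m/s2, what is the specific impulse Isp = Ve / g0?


Isp = Ve / g0 = 3383 / 9.81 = 344.9 s

344.9 s


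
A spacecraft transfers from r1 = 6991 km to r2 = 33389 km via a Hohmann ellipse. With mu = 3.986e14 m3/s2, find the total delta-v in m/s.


V1 = sqrt(mu/r1) = 7550.9 m/s
dV1 = V1*(sqrt(2*r2/(r1+r2)) - 1) = 2159.39 m/s
V2 = sqrt(mu/r2) = 3455.15 m/s
dV2 = V2*(1 - sqrt(2*r1/(r1+r2))) = 1422.0 m/s
Total dV = 3581 m/s

3581 m/s


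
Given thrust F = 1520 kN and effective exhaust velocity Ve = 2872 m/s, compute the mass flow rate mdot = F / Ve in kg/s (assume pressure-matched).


mdot = F / Ve = 1520000 / 2872 = 529.2 kg/s

529.2 kg/s


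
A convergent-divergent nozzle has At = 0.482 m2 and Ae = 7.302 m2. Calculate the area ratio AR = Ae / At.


AR = 7.302 / 0.482 = 15.1

15.1


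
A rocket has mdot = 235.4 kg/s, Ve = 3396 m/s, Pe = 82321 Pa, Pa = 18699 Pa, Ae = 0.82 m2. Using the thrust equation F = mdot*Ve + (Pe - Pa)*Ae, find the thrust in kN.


F = 235.4 * 3396 + (82321 - 18699) * 0.82 = 851588.0 N = 851.6 kN

851.6 kN


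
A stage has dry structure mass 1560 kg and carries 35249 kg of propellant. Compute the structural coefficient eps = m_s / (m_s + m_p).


eps = 1560 / (1560 + 35249) = 0.0424

0.0424


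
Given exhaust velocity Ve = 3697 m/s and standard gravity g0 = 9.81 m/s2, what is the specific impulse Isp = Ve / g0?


Isp = Ve / g0 = 3697 / 9.81 = 376.9 s

376.9 s


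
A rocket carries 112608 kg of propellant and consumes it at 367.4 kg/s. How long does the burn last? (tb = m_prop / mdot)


tb = 112608 / 367.4 = 306.5 s

306.5 s


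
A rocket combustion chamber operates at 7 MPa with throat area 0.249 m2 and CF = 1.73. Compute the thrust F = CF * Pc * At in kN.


F = 1.73 * 7e6 * 0.249 = 3.0154e+06 N = 3015.4 kN

3015.4 kN


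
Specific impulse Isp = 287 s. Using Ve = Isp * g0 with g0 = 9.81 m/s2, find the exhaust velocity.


Ve = Isp * g0 = 287 * 9.81 = 2815.5 m/s

2815.5 m/s


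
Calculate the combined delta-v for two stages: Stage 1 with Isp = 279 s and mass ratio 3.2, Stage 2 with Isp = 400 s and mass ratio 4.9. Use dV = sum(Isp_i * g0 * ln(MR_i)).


dV1 = 279 * 9.81 * ln(3.2) = 3183.5 m/s
dV2 = 400 * 9.81 * ln(4.9) = 6236.2 m/s
Total dV = 3183.5 + 6236.2 = 9419.7 m/s ~ 9420 m/s

9420 m/s


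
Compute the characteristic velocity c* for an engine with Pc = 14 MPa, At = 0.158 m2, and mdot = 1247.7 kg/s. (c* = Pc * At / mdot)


c* = 14e6 * 0.158 / 1247.7 = 1773 m/s

1773 m/s


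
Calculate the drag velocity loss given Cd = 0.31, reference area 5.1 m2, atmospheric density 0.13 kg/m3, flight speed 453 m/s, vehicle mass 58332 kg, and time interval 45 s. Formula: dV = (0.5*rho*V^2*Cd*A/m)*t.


D = 0.5 * 0.13 * 453^2 * 0.31 * 5.1 = 21088.3 N
a = 21088.3 / 58332 = 0.3615 m/s2
dV = 0.3615 * 45 = 16.3 m/s

16.3 m/s


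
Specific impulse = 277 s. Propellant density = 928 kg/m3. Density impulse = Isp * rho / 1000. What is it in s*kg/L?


rho*Isp = 277 * 928 / 1000 = 257 s*kg/L

257 s*kg/L


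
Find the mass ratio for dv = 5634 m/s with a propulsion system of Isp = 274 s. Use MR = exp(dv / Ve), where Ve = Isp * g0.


Ve = 274 * 9.81 = 2687.94 m/s
MR = exp(5634 / 2687.94) = 8.134

8.134


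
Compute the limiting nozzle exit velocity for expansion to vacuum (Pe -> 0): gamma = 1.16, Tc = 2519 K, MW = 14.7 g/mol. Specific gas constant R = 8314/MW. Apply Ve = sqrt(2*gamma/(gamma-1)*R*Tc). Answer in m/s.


R = 8314 / 14.7 = 565.58 J/(kg.K)
Ve = sqrt(2 * 1.16 / (1.16 - 1) * 565.58 * 2519) = 4545 m/s

4545 m/s


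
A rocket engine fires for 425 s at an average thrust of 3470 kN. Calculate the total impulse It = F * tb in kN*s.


It = 3470 * 425 = 1474750 kN*s

1474750 kN*s


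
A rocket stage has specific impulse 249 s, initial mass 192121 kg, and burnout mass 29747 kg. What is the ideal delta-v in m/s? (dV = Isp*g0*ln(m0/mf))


Ve = 249 * 9.81 = 2442.69 m/s
dV = 2442.69 * ln(192121/29747) = 4557 m/s

4557 m/s


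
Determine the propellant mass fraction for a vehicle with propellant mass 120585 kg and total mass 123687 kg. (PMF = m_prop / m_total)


PMF = 120585 / 123687 = 0.975

0.975


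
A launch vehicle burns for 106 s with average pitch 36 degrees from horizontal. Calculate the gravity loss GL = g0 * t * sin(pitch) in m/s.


GL = 9.81 * 106 * sin(36 deg) = 611 m/s

611 m/s


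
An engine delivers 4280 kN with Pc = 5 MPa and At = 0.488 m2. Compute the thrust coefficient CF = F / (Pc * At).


CF = 4280000 / (5e6 * 0.488) = 1.75

1.75


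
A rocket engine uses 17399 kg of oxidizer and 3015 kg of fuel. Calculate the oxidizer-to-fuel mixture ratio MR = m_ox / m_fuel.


MR = 17399 / 3015 = 5.77

5.77


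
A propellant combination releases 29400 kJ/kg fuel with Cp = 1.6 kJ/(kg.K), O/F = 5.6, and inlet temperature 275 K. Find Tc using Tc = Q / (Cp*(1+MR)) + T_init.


Tc = 29400 / (1.6 * (1 + 5.6)) + 275 = 3059 K

3059 K


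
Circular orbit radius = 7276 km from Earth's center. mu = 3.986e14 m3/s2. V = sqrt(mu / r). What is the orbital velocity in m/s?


V = sqrt(3.986e14 / 7276000) = 7402 m/s

7402 m/s


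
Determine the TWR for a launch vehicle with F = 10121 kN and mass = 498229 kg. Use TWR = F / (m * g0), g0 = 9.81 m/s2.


TWR = 10121000 / (498229 * 9.81) = 2.07

2.07


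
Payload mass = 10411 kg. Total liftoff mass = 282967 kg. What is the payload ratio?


PR = 10411 / 282967 = 0.0368

0.0368


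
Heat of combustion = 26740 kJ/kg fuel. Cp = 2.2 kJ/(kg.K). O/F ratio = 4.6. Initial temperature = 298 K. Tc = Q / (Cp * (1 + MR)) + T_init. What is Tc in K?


Tc = 26740 / (2.2 * (1 + 4.6)) + 298 = 2468 K

2468 K


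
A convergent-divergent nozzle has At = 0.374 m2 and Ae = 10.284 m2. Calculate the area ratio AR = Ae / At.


AR = 10.284 / 0.374 = 27.5

27.5


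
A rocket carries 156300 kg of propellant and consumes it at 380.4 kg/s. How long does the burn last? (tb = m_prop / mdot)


tb = 156300 / 380.4 = 410.9 s

410.9 s


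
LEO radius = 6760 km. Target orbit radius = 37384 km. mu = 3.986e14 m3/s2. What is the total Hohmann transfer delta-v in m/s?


V1 = sqrt(mu/r1) = 7678.83 m/s
dV1 = V1*(sqrt(2*r2/(r1+r2)) - 1) = 2314.66 m/s
V2 = sqrt(mu/r2) = 3265.32 m/s
dV2 = V2*(1 - sqrt(2*r1/(r1+r2))) = 1458.24 m/s
Total dV = 3773 m/s

3773 m/s


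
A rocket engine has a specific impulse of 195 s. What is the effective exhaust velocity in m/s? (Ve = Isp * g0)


Ve = Isp * g0 = 195 * 9.81 = 1913.0 m/s

1913.0 m/s


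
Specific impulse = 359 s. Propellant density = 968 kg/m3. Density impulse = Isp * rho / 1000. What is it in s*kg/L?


rho*Isp = 359 * 968 / 1000 = 348 s*kg/L

348 s*kg/L


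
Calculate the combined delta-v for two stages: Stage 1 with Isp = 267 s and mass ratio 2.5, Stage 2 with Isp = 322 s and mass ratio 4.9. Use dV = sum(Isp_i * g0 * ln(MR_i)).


dV1 = 267 * 9.81 * ln(2.5) = 2400.0 m/s
dV2 = 322 * 9.81 * ln(4.9) = 5020.1 m/s
Total dV = 2400.0 + 5020.1 = 7420.1 m/s ~ 7420 m/s

7420 m/s


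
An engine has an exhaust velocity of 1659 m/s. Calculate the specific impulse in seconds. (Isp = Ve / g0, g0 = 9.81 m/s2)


Isp = Ve / g0 = 1659 / 9.81 = 169.1 s

169.1 s


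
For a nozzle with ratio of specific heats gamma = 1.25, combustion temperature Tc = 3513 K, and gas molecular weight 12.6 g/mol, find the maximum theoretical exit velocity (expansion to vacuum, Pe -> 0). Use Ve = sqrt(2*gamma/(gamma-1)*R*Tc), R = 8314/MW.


R = 8314 / 12.6 = 659.84 J/(kg.K)
Ve = sqrt(2 * 1.25 / (1.25 - 1) * 659.84 * 3513) = 4815 m/s

4815 m/s


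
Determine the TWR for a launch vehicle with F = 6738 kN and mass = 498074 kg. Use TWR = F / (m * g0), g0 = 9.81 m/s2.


TWR = 6738000 / (498074 * 9.81) = 1.38

1.38


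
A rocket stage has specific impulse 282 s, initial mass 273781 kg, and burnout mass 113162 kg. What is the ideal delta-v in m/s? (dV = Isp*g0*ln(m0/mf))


Ve = 282 * 9.81 = 2766.42 m/s
dV = 2766.42 * ln(273781/113162) = 2444 m/s

2444 m/s


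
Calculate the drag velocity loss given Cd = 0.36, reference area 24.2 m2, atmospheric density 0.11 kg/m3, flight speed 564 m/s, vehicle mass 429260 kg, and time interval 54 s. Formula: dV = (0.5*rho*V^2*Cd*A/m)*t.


D = 0.5 * 0.11 * 564^2 * 0.36 * 24.2 = 152418.88 N
a = 152418.88 / 429260 = 0.3551 m/s2
dV = 0.3551 * 54 = 19.2 m/s

19.2 m/s


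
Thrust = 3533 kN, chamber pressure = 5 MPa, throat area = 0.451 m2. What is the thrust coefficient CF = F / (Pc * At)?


CF = 3533000 / (5e6 * 0.451) = 1.57

1.57


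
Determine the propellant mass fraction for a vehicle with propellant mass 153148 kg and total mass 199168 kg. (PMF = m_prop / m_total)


PMF = 153148 / 199168 = 0.769

0.769


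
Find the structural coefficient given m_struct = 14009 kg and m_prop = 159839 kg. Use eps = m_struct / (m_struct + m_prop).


eps = 14009 / (14009 + 159839) = 0.0806

0.0806


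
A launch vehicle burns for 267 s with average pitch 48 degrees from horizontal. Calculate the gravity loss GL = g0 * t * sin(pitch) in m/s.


GL = 9.81 * 267 * sin(48 deg) = 1946 m/s

1946 m/s


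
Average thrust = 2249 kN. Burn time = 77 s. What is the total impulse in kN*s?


It = 2249 * 77 = 173173 kN*s

173173 kN*s


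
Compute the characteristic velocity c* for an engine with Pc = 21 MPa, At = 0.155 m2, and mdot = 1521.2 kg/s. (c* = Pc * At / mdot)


c* = 21e6 * 0.155 / 1521.2 = 2140 m/s

2140 m/s


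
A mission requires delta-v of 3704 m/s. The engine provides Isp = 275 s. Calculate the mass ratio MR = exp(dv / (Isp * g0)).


Ve = 275 * 9.81 = 2697.75 m/s
MR = exp(3704 / 2697.75) = 3.947

3.947


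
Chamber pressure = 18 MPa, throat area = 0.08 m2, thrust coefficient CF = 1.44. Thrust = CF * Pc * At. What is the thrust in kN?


F = 1.44 * 18e6 * 0.08 = 2.0736e+06 N = 2073.6 kN

2073.6 kN


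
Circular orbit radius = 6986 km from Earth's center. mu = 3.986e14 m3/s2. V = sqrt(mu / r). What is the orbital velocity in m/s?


V = sqrt(3.986e14 / 6986000) = 7554 m/s

7554 m/s


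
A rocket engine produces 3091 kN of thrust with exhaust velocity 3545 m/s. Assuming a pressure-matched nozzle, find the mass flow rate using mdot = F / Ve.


mdot = F / Ve = 3091000 / 3545 = 871.9 kg/s

871.9 kg/s


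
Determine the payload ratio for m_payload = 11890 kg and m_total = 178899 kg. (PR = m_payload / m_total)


PR = 11890 / 178899 = 0.0665

0.0665


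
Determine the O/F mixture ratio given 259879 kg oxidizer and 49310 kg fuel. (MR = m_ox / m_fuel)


MR = 259879 / 49310 = 5.27

5.27


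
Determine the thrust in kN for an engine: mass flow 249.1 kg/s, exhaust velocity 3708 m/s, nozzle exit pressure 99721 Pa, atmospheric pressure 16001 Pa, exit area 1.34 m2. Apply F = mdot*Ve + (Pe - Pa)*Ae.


F = 249.1 * 3708 + (99721 - 16001) * 1.34 = 1.0358e+06 N = 1035.8 kN

1035.8 kN


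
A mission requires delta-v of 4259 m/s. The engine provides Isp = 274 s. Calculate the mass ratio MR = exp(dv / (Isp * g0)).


Ve = 274 * 9.81 = 2687.94 m/s
MR = exp(4259 / 2687.94) = 4.877

4.877


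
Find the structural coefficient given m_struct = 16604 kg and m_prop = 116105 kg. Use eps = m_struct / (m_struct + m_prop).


eps = 16604 / (16604 + 116105) = 0.1251

0.1251


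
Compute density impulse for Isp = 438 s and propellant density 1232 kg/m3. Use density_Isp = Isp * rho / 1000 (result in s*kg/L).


rho*Isp = 438 * 1232 / 1000 = 540 s*kg/L

540 s*kg/L


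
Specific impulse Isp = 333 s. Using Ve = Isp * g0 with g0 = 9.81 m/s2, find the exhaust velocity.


Ve = Isp * g0 = 333 * 9.81 = 3266.7 m/s

3266.7 m/s


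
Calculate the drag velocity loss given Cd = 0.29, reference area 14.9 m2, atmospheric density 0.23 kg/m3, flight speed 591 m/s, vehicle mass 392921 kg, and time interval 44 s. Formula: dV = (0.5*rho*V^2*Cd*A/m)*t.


D = 0.5 * 0.23 * 591^2 * 0.29 * 14.9 = 173562.97 N
a = 173562.97 / 392921 = 0.4417 m/s2
dV = 0.4417 * 44 = 19.4 m/s

19.4 m/s


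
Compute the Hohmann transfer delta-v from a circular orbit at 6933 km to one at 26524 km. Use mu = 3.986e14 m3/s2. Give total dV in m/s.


V1 = sqrt(mu/r1) = 7582.42 m/s
dV1 = V1*(sqrt(2*r2/(r1+r2)) - 1) = 1965.28 m/s
V2 = sqrt(mu/r2) = 3876.58 m/s
dV2 = V2*(1 - sqrt(2*r1/(r1+r2))) = 1380.95 m/s
Total dV = 3346 m/s

3346 m/s


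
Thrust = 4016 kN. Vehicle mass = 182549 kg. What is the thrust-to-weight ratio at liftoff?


TWR = 4016000 / (182549 * 9.81) = 2.24

2.24
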